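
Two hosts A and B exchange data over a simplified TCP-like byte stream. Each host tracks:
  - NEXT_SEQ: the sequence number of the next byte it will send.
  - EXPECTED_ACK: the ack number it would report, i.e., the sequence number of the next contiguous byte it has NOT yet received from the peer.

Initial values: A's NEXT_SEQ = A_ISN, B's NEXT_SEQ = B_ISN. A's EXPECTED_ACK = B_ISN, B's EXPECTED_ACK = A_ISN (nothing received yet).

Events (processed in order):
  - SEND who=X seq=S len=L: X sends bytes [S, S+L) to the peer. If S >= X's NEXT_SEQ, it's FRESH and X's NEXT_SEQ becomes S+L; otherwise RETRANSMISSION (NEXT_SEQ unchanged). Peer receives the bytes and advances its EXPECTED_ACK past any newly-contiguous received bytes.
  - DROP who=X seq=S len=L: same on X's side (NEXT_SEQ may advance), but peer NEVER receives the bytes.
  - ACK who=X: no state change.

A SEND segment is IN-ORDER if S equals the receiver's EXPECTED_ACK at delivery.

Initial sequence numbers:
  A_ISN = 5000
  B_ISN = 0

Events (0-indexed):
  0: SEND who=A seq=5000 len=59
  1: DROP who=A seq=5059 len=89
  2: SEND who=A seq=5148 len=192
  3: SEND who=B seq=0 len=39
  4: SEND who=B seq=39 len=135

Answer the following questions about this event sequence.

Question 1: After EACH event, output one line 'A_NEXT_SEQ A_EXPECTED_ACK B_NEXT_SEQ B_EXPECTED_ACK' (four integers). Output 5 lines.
5059 0 0 5059
5148 0 0 5059
5340 0 0 5059
5340 39 39 5059
5340 174 174 5059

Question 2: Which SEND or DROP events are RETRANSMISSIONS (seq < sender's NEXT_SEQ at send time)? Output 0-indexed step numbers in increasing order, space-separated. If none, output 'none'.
Step 0: SEND seq=5000 -> fresh
Step 1: DROP seq=5059 -> fresh
Step 2: SEND seq=5148 -> fresh
Step 3: SEND seq=0 -> fresh
Step 4: SEND seq=39 -> fresh

Answer: none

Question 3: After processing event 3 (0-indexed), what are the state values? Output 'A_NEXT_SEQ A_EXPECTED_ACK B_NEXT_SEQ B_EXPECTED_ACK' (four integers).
After event 0: A_seq=5059 A_ack=0 B_seq=0 B_ack=5059
After event 1: A_seq=5148 A_ack=0 B_seq=0 B_ack=5059
After event 2: A_seq=5340 A_ack=0 B_seq=0 B_ack=5059
After event 3: A_seq=5340 A_ack=39 B_seq=39 B_ack=5059

5340 39 39 5059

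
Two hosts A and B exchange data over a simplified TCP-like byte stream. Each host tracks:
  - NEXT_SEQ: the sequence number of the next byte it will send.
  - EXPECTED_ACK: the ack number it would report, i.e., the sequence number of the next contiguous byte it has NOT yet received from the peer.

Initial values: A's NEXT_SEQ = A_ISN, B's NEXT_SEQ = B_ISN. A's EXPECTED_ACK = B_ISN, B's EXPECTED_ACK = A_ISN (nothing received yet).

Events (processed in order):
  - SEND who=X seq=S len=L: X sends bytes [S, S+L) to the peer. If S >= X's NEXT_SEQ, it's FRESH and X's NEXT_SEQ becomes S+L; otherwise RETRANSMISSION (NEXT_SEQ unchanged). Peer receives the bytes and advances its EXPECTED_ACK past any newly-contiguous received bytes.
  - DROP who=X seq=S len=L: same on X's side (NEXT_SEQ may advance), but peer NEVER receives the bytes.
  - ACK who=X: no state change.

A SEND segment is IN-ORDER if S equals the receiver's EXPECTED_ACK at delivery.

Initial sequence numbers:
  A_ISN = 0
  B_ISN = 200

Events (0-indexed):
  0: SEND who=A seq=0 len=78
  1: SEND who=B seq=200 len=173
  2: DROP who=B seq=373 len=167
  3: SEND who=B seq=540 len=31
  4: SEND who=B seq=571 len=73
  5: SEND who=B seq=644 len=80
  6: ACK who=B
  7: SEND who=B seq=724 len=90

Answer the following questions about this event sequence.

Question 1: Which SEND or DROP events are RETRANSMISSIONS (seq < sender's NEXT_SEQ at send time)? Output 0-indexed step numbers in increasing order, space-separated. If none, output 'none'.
Step 0: SEND seq=0 -> fresh
Step 1: SEND seq=200 -> fresh
Step 2: DROP seq=373 -> fresh
Step 3: SEND seq=540 -> fresh
Step 4: SEND seq=571 -> fresh
Step 5: SEND seq=644 -> fresh
Step 7: SEND seq=724 -> fresh

Answer: none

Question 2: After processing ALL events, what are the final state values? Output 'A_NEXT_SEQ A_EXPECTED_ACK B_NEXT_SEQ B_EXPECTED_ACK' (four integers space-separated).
Answer: 78 373 814 78

Derivation:
After event 0: A_seq=78 A_ack=200 B_seq=200 B_ack=78
After event 1: A_seq=78 A_ack=373 B_seq=373 B_ack=78
After event 2: A_seq=78 A_ack=373 B_seq=540 B_ack=78
After event 3: A_seq=78 A_ack=373 B_seq=571 B_ack=78
After event 4: A_seq=78 A_ack=373 B_seq=644 B_ack=78
After event 5: A_seq=78 A_ack=373 B_seq=724 B_ack=78
After event 6: A_seq=78 A_ack=373 B_seq=724 B_ack=78
After event 7: A_seq=78 A_ack=373 B_seq=814 B_ack=78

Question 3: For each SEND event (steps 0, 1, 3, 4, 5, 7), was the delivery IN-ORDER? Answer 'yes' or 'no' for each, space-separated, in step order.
Answer: yes yes no no no no

Derivation:
Step 0: SEND seq=0 -> in-order
Step 1: SEND seq=200 -> in-order
Step 3: SEND seq=540 -> out-of-order
Step 4: SEND seq=571 -> out-of-order
Step 5: SEND seq=644 -> out-of-order
Step 7: SEND seq=724 -> out-of-order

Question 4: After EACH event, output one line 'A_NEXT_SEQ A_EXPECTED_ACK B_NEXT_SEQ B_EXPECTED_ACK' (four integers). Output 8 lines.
78 200 200 78
78 373 373 78
78 373 540 78
78 373 571 78
78 373 644 78
78 373 724 78
78 373 724 78
78 373 814 78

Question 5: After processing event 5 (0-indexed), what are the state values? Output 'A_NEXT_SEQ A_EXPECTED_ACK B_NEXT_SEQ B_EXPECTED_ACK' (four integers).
After event 0: A_seq=78 A_ack=200 B_seq=200 B_ack=78
After event 1: A_seq=78 A_ack=373 B_seq=373 B_ack=78
After event 2: A_seq=78 A_ack=373 B_seq=540 B_ack=78
After event 3: A_seq=78 A_ack=373 B_seq=571 B_ack=78
After event 4: A_seq=78 A_ack=373 B_seq=644 B_ack=78
After event 5: A_seq=78 A_ack=373 B_seq=724 B_ack=78

78 373 724 78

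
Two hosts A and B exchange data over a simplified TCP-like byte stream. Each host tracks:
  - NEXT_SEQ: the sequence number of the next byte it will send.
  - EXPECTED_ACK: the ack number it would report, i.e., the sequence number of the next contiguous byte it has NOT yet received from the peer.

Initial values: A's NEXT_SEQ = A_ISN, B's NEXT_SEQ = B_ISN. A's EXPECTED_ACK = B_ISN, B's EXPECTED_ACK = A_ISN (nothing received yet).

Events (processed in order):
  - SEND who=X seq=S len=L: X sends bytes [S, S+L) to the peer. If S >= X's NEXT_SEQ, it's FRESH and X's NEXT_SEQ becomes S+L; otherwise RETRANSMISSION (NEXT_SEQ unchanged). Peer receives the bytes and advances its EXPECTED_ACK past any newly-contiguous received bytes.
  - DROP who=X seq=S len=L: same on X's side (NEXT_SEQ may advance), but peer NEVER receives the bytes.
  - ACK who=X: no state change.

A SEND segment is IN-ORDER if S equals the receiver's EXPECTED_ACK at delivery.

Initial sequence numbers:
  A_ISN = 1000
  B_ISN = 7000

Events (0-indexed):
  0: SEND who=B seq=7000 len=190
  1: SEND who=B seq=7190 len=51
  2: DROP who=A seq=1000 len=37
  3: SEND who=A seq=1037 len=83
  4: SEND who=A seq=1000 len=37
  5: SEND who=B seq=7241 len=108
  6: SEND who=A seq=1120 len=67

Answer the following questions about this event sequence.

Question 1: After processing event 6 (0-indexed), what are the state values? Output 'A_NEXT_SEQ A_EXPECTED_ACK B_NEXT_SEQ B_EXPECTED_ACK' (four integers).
After event 0: A_seq=1000 A_ack=7190 B_seq=7190 B_ack=1000
After event 1: A_seq=1000 A_ack=7241 B_seq=7241 B_ack=1000
After event 2: A_seq=1037 A_ack=7241 B_seq=7241 B_ack=1000
After event 3: A_seq=1120 A_ack=7241 B_seq=7241 B_ack=1000
After event 4: A_seq=1120 A_ack=7241 B_seq=7241 B_ack=1120
After event 5: A_seq=1120 A_ack=7349 B_seq=7349 B_ack=1120
After event 6: A_seq=1187 A_ack=7349 B_seq=7349 B_ack=1187

1187 7349 7349 1187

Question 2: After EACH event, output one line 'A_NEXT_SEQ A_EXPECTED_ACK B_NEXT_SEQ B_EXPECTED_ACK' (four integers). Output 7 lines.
1000 7190 7190 1000
1000 7241 7241 1000
1037 7241 7241 1000
1120 7241 7241 1000
1120 7241 7241 1120
1120 7349 7349 1120
1187 7349 7349 1187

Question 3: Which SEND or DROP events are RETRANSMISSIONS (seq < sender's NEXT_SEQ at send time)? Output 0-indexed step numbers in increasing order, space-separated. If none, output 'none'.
Step 0: SEND seq=7000 -> fresh
Step 1: SEND seq=7190 -> fresh
Step 2: DROP seq=1000 -> fresh
Step 3: SEND seq=1037 -> fresh
Step 4: SEND seq=1000 -> retransmit
Step 5: SEND seq=7241 -> fresh
Step 6: SEND seq=1120 -> fresh

Answer: 4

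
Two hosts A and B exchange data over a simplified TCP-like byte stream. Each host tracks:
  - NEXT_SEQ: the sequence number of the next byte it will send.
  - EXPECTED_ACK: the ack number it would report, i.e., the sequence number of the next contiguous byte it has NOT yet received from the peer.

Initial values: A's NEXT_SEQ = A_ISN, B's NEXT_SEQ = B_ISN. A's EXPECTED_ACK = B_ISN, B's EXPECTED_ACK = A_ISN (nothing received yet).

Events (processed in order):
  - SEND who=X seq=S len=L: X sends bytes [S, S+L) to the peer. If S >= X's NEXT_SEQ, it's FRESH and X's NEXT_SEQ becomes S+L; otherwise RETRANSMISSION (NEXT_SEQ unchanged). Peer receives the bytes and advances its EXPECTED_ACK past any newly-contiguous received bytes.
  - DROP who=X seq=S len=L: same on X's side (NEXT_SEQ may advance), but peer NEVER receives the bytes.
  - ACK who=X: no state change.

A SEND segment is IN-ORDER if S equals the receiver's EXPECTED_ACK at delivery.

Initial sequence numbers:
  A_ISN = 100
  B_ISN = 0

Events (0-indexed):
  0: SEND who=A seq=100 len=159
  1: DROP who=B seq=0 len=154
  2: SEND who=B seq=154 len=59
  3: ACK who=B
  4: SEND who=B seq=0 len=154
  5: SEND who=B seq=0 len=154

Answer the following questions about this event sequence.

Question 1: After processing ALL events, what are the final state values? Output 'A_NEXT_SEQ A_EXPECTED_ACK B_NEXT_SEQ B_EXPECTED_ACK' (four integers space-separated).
After event 0: A_seq=259 A_ack=0 B_seq=0 B_ack=259
After event 1: A_seq=259 A_ack=0 B_seq=154 B_ack=259
After event 2: A_seq=259 A_ack=0 B_seq=213 B_ack=259
After event 3: A_seq=259 A_ack=0 B_seq=213 B_ack=259
After event 4: A_seq=259 A_ack=213 B_seq=213 B_ack=259
After event 5: A_seq=259 A_ack=213 B_seq=213 B_ack=259

Answer: 259 213 213 259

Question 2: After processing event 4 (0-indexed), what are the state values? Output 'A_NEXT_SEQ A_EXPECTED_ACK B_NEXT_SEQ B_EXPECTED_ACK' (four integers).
After event 0: A_seq=259 A_ack=0 B_seq=0 B_ack=259
After event 1: A_seq=259 A_ack=0 B_seq=154 B_ack=259
After event 2: A_seq=259 A_ack=0 B_seq=213 B_ack=259
After event 3: A_seq=259 A_ack=0 B_seq=213 B_ack=259
After event 4: A_seq=259 A_ack=213 B_seq=213 B_ack=259

259 213 213 259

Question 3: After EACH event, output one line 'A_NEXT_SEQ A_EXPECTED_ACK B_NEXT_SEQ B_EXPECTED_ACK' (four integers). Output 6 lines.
259 0 0 259
259 0 154 259
259 0 213 259
259 0 213 259
259 213 213 259
259 213 213 259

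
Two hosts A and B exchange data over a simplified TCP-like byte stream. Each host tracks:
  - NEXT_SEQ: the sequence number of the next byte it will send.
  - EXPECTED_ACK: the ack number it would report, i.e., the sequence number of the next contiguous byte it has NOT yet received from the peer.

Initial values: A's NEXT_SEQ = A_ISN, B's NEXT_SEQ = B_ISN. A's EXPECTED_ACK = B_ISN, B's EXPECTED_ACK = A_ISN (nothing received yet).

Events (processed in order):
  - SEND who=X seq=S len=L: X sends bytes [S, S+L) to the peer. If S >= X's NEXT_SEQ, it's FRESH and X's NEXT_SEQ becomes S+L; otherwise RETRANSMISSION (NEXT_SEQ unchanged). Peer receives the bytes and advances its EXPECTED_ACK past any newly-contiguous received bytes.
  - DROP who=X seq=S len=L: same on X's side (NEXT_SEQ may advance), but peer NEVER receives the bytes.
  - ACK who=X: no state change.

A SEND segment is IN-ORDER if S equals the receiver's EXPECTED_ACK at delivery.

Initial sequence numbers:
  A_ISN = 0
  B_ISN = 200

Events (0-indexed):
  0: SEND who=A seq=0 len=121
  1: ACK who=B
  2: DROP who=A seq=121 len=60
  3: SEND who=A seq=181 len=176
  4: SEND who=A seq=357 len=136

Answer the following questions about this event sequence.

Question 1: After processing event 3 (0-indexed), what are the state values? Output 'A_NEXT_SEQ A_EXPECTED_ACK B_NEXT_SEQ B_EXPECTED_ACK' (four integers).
After event 0: A_seq=121 A_ack=200 B_seq=200 B_ack=121
After event 1: A_seq=121 A_ack=200 B_seq=200 B_ack=121
After event 2: A_seq=181 A_ack=200 B_seq=200 B_ack=121
After event 3: A_seq=357 A_ack=200 B_seq=200 B_ack=121

357 200 200 121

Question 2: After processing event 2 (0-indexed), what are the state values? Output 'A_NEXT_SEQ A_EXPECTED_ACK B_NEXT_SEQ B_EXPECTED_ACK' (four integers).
After event 0: A_seq=121 A_ack=200 B_seq=200 B_ack=121
After event 1: A_seq=121 A_ack=200 B_seq=200 B_ack=121
After event 2: A_seq=181 A_ack=200 B_seq=200 B_ack=121

181 200 200 121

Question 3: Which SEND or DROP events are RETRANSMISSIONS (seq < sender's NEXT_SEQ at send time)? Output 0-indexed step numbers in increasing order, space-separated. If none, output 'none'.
Answer: none

Derivation:
Step 0: SEND seq=0 -> fresh
Step 2: DROP seq=121 -> fresh
Step 3: SEND seq=181 -> fresh
Step 4: SEND seq=357 -> fresh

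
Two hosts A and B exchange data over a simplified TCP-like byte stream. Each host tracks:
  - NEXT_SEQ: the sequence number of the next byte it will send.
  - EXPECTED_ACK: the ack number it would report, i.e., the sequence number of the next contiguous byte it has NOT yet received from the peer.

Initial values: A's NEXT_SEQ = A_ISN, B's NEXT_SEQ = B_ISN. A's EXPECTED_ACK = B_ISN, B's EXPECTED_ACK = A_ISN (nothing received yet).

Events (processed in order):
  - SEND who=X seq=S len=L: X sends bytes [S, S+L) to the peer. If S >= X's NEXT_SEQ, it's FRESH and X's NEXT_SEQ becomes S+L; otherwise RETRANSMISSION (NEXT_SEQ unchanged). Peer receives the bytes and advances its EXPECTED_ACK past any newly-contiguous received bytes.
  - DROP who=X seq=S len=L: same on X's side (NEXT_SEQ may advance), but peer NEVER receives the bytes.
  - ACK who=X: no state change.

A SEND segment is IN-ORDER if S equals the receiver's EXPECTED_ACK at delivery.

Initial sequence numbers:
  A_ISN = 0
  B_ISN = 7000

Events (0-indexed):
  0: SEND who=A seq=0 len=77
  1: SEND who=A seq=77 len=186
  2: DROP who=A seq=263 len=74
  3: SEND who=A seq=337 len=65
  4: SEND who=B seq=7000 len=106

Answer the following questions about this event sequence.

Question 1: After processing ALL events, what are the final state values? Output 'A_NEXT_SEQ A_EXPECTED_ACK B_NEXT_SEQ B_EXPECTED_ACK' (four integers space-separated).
After event 0: A_seq=77 A_ack=7000 B_seq=7000 B_ack=77
After event 1: A_seq=263 A_ack=7000 B_seq=7000 B_ack=263
After event 2: A_seq=337 A_ack=7000 B_seq=7000 B_ack=263
After event 3: A_seq=402 A_ack=7000 B_seq=7000 B_ack=263
After event 4: A_seq=402 A_ack=7106 B_seq=7106 B_ack=263

Answer: 402 7106 7106 263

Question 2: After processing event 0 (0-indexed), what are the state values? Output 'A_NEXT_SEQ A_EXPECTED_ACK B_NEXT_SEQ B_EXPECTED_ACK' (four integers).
After event 0: A_seq=77 A_ack=7000 B_seq=7000 B_ack=77

77 7000 7000 77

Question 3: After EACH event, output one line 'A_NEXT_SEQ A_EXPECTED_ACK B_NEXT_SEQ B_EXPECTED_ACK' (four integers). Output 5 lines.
77 7000 7000 77
263 7000 7000 263
337 7000 7000 263
402 7000 7000 263
402 7106 7106 263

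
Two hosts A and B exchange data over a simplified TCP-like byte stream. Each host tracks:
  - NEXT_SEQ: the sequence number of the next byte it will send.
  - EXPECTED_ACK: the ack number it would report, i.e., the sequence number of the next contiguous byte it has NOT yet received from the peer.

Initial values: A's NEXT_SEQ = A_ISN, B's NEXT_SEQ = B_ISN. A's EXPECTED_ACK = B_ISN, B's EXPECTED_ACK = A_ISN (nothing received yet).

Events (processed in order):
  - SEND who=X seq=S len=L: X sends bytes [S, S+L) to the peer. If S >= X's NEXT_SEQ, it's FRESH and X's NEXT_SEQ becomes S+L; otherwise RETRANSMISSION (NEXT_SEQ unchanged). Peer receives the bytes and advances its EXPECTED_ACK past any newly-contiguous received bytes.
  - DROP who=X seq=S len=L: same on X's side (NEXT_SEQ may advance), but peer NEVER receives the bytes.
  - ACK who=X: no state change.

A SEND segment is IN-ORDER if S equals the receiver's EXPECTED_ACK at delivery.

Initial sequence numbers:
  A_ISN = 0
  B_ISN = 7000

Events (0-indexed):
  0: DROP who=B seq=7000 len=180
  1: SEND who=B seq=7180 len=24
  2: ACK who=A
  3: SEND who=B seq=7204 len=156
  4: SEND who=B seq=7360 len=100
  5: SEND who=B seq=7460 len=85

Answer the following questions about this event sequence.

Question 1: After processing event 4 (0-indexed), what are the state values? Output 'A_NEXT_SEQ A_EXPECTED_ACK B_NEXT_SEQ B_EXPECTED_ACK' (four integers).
After event 0: A_seq=0 A_ack=7000 B_seq=7180 B_ack=0
After event 1: A_seq=0 A_ack=7000 B_seq=7204 B_ack=0
After event 2: A_seq=0 A_ack=7000 B_seq=7204 B_ack=0
After event 3: A_seq=0 A_ack=7000 B_seq=7360 B_ack=0
After event 4: A_seq=0 A_ack=7000 B_seq=7460 B_ack=0

0 7000 7460 0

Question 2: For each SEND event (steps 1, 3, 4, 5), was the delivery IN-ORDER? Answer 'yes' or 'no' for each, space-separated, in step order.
Step 1: SEND seq=7180 -> out-of-order
Step 3: SEND seq=7204 -> out-of-order
Step 4: SEND seq=7360 -> out-of-order
Step 5: SEND seq=7460 -> out-of-order

Answer: no no no no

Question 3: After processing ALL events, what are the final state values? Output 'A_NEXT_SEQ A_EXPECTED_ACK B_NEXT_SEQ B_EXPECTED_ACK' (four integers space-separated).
After event 0: A_seq=0 A_ack=7000 B_seq=7180 B_ack=0
After event 1: A_seq=0 A_ack=7000 B_seq=7204 B_ack=0
After event 2: A_seq=0 A_ack=7000 B_seq=7204 B_ack=0
After event 3: A_seq=0 A_ack=7000 B_seq=7360 B_ack=0
After event 4: A_seq=0 A_ack=7000 B_seq=7460 B_ack=0
After event 5: A_seq=0 A_ack=7000 B_seq=7545 B_ack=0

Answer: 0 7000 7545 0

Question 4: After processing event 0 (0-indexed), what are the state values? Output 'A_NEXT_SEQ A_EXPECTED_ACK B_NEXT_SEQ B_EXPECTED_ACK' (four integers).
After event 0: A_seq=0 A_ack=7000 B_seq=7180 B_ack=0

0 7000 7180 0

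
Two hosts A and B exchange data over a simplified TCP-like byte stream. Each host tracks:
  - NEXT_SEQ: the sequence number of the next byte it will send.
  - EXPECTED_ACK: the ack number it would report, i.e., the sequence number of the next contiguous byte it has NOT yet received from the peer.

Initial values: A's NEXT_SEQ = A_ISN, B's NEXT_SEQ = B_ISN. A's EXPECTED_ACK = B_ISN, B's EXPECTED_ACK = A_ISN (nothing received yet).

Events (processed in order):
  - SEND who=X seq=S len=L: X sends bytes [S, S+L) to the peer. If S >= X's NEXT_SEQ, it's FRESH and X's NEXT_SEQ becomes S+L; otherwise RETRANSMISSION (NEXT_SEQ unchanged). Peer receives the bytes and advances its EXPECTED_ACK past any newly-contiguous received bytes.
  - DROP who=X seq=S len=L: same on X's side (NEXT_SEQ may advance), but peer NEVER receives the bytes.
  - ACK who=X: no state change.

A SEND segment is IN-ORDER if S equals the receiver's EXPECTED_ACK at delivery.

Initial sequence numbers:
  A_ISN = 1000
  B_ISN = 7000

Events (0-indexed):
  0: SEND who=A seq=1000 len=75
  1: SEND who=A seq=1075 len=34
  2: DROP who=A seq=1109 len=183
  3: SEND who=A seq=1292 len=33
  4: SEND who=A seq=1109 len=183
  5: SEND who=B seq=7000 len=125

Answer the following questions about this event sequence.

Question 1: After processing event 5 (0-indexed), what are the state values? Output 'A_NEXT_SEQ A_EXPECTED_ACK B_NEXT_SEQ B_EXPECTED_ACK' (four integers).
After event 0: A_seq=1075 A_ack=7000 B_seq=7000 B_ack=1075
After event 1: A_seq=1109 A_ack=7000 B_seq=7000 B_ack=1109
After event 2: A_seq=1292 A_ack=7000 B_seq=7000 B_ack=1109
After event 3: A_seq=1325 A_ack=7000 B_seq=7000 B_ack=1109
After event 4: A_seq=1325 A_ack=7000 B_seq=7000 B_ack=1325
After event 5: A_seq=1325 A_ack=7125 B_seq=7125 B_ack=1325

1325 7125 7125 1325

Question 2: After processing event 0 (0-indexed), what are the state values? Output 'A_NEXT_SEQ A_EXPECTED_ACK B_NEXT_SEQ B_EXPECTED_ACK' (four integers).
After event 0: A_seq=1075 A_ack=7000 B_seq=7000 B_ack=1075

1075 7000 7000 1075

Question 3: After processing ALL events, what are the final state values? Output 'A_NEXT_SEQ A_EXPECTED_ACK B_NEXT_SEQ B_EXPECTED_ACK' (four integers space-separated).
Answer: 1325 7125 7125 1325

Derivation:
After event 0: A_seq=1075 A_ack=7000 B_seq=7000 B_ack=1075
After event 1: A_seq=1109 A_ack=7000 B_seq=7000 B_ack=1109
After event 2: A_seq=1292 A_ack=7000 B_seq=7000 B_ack=1109
After event 3: A_seq=1325 A_ack=7000 B_seq=7000 B_ack=1109
After event 4: A_seq=1325 A_ack=7000 B_seq=7000 B_ack=1325
After event 5: A_seq=1325 A_ack=7125 B_seq=7125 B_ack=1325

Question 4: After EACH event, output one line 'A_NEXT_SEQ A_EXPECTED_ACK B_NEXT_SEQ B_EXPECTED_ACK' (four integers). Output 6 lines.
1075 7000 7000 1075
1109 7000 7000 1109
1292 7000 7000 1109
1325 7000 7000 1109
1325 7000 7000 1325
1325 7125 7125 1325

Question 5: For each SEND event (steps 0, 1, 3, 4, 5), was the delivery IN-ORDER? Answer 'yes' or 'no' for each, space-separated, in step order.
Answer: yes yes no yes yes

Derivation:
Step 0: SEND seq=1000 -> in-order
Step 1: SEND seq=1075 -> in-order
Step 3: SEND seq=1292 -> out-of-order
Step 4: SEND seq=1109 -> in-order
Step 5: SEND seq=7000 -> in-order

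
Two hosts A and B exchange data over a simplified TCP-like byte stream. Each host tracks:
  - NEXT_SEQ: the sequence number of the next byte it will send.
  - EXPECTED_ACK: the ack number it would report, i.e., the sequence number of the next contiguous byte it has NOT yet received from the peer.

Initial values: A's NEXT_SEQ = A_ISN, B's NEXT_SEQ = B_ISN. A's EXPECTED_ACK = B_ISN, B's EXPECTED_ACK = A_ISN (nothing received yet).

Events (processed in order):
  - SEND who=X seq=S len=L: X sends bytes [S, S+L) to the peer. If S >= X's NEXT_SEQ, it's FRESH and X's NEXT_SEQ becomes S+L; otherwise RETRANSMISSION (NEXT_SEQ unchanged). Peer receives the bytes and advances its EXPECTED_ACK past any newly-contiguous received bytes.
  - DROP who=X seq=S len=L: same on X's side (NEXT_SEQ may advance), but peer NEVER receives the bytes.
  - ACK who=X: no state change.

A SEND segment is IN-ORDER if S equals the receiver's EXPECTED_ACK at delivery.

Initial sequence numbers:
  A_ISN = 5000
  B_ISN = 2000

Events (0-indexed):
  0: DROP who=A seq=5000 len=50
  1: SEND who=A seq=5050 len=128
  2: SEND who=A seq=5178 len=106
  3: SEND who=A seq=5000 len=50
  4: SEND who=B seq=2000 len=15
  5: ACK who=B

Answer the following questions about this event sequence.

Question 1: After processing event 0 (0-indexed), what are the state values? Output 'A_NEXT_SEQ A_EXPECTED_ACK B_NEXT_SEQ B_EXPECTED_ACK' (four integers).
After event 0: A_seq=5050 A_ack=2000 B_seq=2000 B_ack=5000

5050 2000 2000 5000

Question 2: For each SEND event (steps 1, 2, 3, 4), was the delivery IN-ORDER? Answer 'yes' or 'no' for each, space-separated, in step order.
Answer: no no yes yes

Derivation:
Step 1: SEND seq=5050 -> out-of-order
Step 2: SEND seq=5178 -> out-of-order
Step 3: SEND seq=5000 -> in-order
Step 4: SEND seq=2000 -> in-order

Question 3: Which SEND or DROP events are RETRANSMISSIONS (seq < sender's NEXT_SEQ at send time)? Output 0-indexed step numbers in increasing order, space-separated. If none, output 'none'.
Step 0: DROP seq=5000 -> fresh
Step 1: SEND seq=5050 -> fresh
Step 2: SEND seq=5178 -> fresh
Step 3: SEND seq=5000 -> retransmit
Step 4: SEND seq=2000 -> fresh

Answer: 3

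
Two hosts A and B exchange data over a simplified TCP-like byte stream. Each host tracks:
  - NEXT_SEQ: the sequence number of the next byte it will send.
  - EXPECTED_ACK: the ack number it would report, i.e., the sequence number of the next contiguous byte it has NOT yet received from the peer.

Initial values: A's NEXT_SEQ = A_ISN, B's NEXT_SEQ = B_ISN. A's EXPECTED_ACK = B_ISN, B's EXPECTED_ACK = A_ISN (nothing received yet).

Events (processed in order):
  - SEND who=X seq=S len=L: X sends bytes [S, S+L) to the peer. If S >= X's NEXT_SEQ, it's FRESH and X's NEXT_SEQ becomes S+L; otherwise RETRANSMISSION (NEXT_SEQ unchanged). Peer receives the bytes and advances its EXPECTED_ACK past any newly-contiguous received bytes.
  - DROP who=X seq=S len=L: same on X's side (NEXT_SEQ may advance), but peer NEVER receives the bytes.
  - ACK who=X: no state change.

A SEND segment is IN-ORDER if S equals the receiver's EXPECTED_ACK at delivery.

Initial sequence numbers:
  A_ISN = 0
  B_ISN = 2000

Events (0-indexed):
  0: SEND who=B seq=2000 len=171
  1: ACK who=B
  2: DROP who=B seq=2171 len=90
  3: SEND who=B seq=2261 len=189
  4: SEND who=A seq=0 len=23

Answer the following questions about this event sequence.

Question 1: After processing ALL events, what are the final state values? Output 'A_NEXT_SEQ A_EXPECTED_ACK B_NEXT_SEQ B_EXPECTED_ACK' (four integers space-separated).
After event 0: A_seq=0 A_ack=2171 B_seq=2171 B_ack=0
After event 1: A_seq=0 A_ack=2171 B_seq=2171 B_ack=0
After event 2: A_seq=0 A_ack=2171 B_seq=2261 B_ack=0
After event 3: A_seq=0 A_ack=2171 B_seq=2450 B_ack=0
After event 4: A_seq=23 A_ack=2171 B_seq=2450 B_ack=23

Answer: 23 2171 2450 23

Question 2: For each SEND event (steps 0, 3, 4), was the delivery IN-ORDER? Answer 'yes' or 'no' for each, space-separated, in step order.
Step 0: SEND seq=2000 -> in-order
Step 3: SEND seq=2261 -> out-of-order
Step 4: SEND seq=0 -> in-order

Answer: yes no yes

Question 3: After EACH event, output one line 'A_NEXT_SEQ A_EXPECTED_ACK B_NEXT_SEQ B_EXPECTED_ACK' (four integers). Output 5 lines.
0 2171 2171 0
0 2171 2171 0
0 2171 2261 0
0 2171 2450 0
23 2171 2450 23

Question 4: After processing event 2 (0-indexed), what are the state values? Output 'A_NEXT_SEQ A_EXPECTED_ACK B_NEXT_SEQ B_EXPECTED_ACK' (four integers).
After event 0: A_seq=0 A_ack=2171 B_seq=2171 B_ack=0
After event 1: A_seq=0 A_ack=2171 B_seq=2171 B_ack=0
After event 2: A_seq=0 A_ack=2171 B_seq=2261 B_ack=0

0 2171 2261 0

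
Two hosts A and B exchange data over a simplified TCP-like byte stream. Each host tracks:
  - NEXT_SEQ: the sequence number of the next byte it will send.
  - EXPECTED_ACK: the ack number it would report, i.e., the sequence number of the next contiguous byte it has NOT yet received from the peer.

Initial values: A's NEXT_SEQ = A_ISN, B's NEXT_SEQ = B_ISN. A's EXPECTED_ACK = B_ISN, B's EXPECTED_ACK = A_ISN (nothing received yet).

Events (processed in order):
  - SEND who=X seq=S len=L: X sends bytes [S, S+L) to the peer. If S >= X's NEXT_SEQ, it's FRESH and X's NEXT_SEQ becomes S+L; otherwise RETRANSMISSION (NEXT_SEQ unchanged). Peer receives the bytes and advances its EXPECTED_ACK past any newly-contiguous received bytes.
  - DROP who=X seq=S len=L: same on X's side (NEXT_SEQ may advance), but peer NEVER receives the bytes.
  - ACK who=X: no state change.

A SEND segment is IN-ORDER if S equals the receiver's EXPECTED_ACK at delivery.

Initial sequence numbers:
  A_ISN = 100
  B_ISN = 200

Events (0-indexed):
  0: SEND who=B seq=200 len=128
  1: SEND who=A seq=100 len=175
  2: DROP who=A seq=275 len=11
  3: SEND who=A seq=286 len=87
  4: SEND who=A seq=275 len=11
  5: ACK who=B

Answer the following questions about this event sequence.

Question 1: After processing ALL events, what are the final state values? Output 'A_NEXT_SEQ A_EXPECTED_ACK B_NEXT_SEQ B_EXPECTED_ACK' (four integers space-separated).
After event 0: A_seq=100 A_ack=328 B_seq=328 B_ack=100
After event 1: A_seq=275 A_ack=328 B_seq=328 B_ack=275
After event 2: A_seq=286 A_ack=328 B_seq=328 B_ack=275
After event 3: A_seq=373 A_ack=328 B_seq=328 B_ack=275
After event 4: A_seq=373 A_ack=328 B_seq=328 B_ack=373
After event 5: A_seq=373 A_ack=328 B_seq=328 B_ack=373

Answer: 373 328 328 373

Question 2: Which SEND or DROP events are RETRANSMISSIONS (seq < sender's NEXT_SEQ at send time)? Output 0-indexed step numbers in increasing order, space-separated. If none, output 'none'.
Step 0: SEND seq=200 -> fresh
Step 1: SEND seq=100 -> fresh
Step 2: DROP seq=275 -> fresh
Step 3: SEND seq=286 -> fresh
Step 4: SEND seq=275 -> retransmit

Answer: 4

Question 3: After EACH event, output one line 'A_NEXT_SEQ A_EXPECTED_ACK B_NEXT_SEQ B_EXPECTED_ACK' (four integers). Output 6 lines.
100 328 328 100
275 328 328 275
286 328 328 275
373 328 328 275
373 328 328 373
373 328 328 373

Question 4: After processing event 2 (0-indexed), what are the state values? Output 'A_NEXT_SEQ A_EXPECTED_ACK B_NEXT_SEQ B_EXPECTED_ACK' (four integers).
After event 0: A_seq=100 A_ack=328 B_seq=328 B_ack=100
After event 1: A_seq=275 A_ack=328 B_seq=328 B_ack=275
After event 2: A_seq=286 A_ack=328 B_seq=328 B_ack=275

286 328 328 275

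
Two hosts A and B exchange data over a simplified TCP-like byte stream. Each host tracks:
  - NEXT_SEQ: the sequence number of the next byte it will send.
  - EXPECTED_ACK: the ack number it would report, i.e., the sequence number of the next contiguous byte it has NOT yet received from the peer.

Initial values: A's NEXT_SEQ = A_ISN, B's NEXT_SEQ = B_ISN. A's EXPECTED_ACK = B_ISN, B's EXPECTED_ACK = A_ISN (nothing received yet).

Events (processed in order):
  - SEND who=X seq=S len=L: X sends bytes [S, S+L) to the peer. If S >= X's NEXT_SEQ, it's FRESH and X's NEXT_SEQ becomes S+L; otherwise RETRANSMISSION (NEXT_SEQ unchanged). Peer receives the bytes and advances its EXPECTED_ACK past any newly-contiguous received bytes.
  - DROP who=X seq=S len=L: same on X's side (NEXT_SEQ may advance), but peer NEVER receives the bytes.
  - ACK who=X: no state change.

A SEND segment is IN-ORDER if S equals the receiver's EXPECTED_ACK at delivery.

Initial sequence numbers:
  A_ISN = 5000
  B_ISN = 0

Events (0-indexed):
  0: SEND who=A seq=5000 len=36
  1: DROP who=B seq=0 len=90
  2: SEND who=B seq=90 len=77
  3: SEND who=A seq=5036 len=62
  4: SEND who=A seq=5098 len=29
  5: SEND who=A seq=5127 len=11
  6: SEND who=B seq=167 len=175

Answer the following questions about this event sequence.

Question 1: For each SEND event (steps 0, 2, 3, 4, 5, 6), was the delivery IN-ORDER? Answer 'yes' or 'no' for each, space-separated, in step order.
Answer: yes no yes yes yes no

Derivation:
Step 0: SEND seq=5000 -> in-order
Step 2: SEND seq=90 -> out-of-order
Step 3: SEND seq=5036 -> in-order
Step 4: SEND seq=5098 -> in-order
Step 5: SEND seq=5127 -> in-order
Step 6: SEND seq=167 -> out-of-order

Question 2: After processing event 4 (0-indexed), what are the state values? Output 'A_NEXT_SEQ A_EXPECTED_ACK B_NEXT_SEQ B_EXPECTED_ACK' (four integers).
After event 0: A_seq=5036 A_ack=0 B_seq=0 B_ack=5036
After event 1: A_seq=5036 A_ack=0 B_seq=90 B_ack=5036
After event 2: A_seq=5036 A_ack=0 B_seq=167 B_ack=5036
After event 3: A_seq=5098 A_ack=0 B_seq=167 B_ack=5098
After event 4: A_seq=5127 A_ack=0 B_seq=167 B_ack=5127

5127 0 167 5127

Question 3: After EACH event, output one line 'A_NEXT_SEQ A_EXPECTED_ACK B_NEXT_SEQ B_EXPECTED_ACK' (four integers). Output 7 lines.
5036 0 0 5036
5036 0 90 5036
5036 0 167 5036
5098 0 167 5098
5127 0 167 5127
5138 0 167 5138
5138 0 342 5138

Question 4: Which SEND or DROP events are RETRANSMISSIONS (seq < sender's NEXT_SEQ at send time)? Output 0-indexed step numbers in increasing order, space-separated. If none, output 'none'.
Answer: none

Derivation:
Step 0: SEND seq=5000 -> fresh
Step 1: DROP seq=0 -> fresh
Step 2: SEND seq=90 -> fresh
Step 3: SEND seq=5036 -> fresh
Step 4: SEND seq=5098 -> fresh
Step 5: SEND seq=5127 -> fresh
Step 6: SEND seq=167 -> fresh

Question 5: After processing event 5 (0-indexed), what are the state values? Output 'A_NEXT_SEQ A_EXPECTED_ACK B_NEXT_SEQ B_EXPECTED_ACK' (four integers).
After event 0: A_seq=5036 A_ack=0 B_seq=0 B_ack=5036
After event 1: A_seq=5036 A_ack=0 B_seq=90 B_ack=5036
After event 2: A_seq=5036 A_ack=0 B_seq=167 B_ack=5036
After event 3: A_seq=5098 A_ack=0 B_seq=167 B_ack=5098
After event 4: A_seq=5127 A_ack=0 B_seq=167 B_ack=5127
After event 5: A_seq=5138 A_ack=0 B_seq=167 B_ack=5138

5138 0 167 5138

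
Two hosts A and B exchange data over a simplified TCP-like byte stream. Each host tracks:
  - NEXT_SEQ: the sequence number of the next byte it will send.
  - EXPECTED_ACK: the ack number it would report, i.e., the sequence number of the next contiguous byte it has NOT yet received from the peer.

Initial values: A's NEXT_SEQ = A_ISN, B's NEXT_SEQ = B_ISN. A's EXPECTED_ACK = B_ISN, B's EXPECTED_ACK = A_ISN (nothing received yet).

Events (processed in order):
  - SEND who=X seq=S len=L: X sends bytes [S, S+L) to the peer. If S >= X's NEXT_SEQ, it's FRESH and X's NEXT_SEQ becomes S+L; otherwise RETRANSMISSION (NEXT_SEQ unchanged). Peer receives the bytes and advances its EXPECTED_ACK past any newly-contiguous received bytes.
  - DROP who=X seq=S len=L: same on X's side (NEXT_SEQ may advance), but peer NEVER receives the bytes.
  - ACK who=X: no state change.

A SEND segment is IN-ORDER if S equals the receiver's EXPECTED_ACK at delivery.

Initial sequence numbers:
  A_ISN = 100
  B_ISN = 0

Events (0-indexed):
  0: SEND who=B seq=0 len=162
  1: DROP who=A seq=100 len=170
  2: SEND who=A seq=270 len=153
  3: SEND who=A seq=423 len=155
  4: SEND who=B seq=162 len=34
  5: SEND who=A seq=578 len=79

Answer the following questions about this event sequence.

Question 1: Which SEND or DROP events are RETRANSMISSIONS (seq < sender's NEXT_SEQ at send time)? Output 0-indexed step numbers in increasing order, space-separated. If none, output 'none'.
Answer: none

Derivation:
Step 0: SEND seq=0 -> fresh
Step 1: DROP seq=100 -> fresh
Step 2: SEND seq=270 -> fresh
Step 3: SEND seq=423 -> fresh
Step 4: SEND seq=162 -> fresh
Step 5: SEND seq=578 -> fresh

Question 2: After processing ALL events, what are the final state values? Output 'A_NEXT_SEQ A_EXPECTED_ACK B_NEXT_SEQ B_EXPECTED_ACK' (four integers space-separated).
Answer: 657 196 196 100

Derivation:
After event 0: A_seq=100 A_ack=162 B_seq=162 B_ack=100
After event 1: A_seq=270 A_ack=162 B_seq=162 B_ack=100
After event 2: A_seq=423 A_ack=162 B_seq=162 B_ack=100
After event 3: A_seq=578 A_ack=162 B_seq=162 B_ack=100
After event 4: A_seq=578 A_ack=196 B_seq=196 B_ack=100
After event 5: A_seq=657 A_ack=196 B_seq=196 B_ack=100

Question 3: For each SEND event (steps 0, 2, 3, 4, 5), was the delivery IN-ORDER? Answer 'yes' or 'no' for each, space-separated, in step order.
Answer: yes no no yes no

Derivation:
Step 0: SEND seq=0 -> in-order
Step 2: SEND seq=270 -> out-of-order
Step 3: SEND seq=423 -> out-of-order
Step 4: SEND seq=162 -> in-order
Step 5: SEND seq=578 -> out-of-order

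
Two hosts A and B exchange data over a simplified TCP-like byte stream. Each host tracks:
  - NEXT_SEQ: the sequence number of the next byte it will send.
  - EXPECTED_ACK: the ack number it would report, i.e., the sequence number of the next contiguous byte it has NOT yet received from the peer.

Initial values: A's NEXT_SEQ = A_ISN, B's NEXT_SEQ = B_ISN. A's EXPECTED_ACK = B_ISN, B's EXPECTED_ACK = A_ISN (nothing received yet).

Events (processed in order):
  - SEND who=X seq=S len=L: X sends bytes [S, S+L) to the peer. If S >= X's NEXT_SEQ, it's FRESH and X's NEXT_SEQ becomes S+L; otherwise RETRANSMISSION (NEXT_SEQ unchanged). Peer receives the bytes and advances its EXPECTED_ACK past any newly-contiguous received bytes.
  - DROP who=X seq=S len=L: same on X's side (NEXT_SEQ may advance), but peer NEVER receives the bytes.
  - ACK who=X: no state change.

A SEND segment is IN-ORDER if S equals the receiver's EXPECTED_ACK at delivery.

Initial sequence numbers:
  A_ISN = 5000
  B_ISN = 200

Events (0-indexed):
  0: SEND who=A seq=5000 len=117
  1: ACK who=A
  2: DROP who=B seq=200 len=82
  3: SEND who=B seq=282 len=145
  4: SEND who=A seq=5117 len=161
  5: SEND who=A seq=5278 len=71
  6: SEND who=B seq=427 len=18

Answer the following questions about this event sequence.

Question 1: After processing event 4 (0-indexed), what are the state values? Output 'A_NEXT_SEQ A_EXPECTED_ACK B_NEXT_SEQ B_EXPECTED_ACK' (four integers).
After event 0: A_seq=5117 A_ack=200 B_seq=200 B_ack=5117
After event 1: A_seq=5117 A_ack=200 B_seq=200 B_ack=5117
After event 2: A_seq=5117 A_ack=200 B_seq=282 B_ack=5117
After event 3: A_seq=5117 A_ack=200 B_seq=427 B_ack=5117
After event 4: A_seq=5278 A_ack=200 B_seq=427 B_ack=5278

5278 200 427 5278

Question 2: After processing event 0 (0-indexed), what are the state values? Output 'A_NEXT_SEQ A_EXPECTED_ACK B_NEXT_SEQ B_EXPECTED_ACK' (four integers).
After event 0: A_seq=5117 A_ack=200 B_seq=200 B_ack=5117

5117 200 200 5117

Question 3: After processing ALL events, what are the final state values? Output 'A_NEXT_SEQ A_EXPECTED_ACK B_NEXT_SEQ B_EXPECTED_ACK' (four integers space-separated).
Answer: 5349 200 445 5349

Derivation:
After event 0: A_seq=5117 A_ack=200 B_seq=200 B_ack=5117
After event 1: A_seq=5117 A_ack=200 B_seq=200 B_ack=5117
After event 2: A_seq=5117 A_ack=200 B_seq=282 B_ack=5117
After event 3: A_seq=5117 A_ack=200 B_seq=427 B_ack=5117
After event 4: A_seq=5278 A_ack=200 B_seq=427 B_ack=5278
After event 5: A_seq=5349 A_ack=200 B_seq=427 B_ack=5349
After event 6: A_seq=5349 A_ack=200 B_seq=445 B_ack=5349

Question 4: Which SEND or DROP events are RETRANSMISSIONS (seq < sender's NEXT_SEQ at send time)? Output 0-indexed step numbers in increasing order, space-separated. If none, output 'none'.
Answer: none

Derivation:
Step 0: SEND seq=5000 -> fresh
Step 2: DROP seq=200 -> fresh
Step 3: SEND seq=282 -> fresh
Step 4: SEND seq=5117 -> fresh
Step 5: SEND seq=5278 -> fresh
Step 6: SEND seq=427 -> fresh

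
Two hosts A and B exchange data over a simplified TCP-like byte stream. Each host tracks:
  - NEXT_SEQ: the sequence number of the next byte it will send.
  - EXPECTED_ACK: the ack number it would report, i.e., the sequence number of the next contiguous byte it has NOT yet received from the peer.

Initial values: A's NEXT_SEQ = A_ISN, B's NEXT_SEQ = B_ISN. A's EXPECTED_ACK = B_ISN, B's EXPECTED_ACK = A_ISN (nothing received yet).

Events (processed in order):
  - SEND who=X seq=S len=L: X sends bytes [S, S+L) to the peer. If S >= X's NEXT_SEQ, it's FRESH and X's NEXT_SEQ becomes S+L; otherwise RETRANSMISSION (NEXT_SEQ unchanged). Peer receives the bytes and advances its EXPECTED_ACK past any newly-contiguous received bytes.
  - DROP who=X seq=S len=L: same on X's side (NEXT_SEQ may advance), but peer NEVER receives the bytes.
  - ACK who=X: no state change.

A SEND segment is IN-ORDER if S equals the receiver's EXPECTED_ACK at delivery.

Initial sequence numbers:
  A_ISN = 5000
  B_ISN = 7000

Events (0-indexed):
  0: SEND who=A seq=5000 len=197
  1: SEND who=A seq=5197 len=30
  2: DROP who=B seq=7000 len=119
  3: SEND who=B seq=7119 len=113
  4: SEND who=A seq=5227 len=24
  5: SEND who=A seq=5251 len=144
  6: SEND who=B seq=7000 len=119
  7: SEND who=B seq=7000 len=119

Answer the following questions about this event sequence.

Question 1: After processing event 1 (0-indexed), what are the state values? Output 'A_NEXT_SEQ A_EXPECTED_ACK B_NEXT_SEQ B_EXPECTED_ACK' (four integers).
After event 0: A_seq=5197 A_ack=7000 B_seq=7000 B_ack=5197
After event 1: A_seq=5227 A_ack=7000 B_seq=7000 B_ack=5227

5227 7000 7000 5227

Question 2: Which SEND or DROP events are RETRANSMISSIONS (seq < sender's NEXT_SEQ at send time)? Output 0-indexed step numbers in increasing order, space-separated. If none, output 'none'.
Answer: 6 7

Derivation:
Step 0: SEND seq=5000 -> fresh
Step 1: SEND seq=5197 -> fresh
Step 2: DROP seq=7000 -> fresh
Step 3: SEND seq=7119 -> fresh
Step 4: SEND seq=5227 -> fresh
Step 5: SEND seq=5251 -> fresh
Step 6: SEND seq=7000 -> retransmit
Step 7: SEND seq=7000 -> retransmit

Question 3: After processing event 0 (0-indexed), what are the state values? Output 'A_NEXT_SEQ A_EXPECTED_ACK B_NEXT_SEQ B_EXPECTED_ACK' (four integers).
After event 0: A_seq=5197 A_ack=7000 B_seq=7000 B_ack=5197

5197 7000 7000 5197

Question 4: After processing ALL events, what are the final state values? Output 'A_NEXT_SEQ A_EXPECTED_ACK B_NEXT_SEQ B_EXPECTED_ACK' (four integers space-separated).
After event 0: A_seq=5197 A_ack=7000 B_seq=7000 B_ack=5197
After event 1: A_seq=5227 A_ack=7000 B_seq=7000 B_ack=5227
After event 2: A_seq=5227 A_ack=7000 B_seq=7119 B_ack=5227
After event 3: A_seq=5227 A_ack=7000 B_seq=7232 B_ack=5227
After event 4: A_seq=5251 A_ack=7000 B_seq=7232 B_ack=5251
After event 5: A_seq=5395 A_ack=7000 B_seq=7232 B_ack=5395
After event 6: A_seq=5395 A_ack=7232 B_seq=7232 B_ack=5395
After event 7: A_seq=5395 A_ack=7232 B_seq=7232 B_ack=5395

Answer: 5395 7232 7232 5395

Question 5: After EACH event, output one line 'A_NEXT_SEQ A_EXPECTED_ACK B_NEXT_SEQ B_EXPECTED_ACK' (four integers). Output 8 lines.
5197 7000 7000 5197
5227 7000 7000 5227
5227 7000 7119 5227
5227 7000 7232 5227
5251 7000 7232 5251
5395 7000 7232 5395
5395 7232 7232 5395
5395 7232 7232 5395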